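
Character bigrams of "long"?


Word: "long" (length 4)
Number of bigrams = 4 - 2 + 1 = 3
  Position 0: "lo"
  Position 1: "on"
  Position 2: "ng"
Bigrams = "lo", "on", "ng"


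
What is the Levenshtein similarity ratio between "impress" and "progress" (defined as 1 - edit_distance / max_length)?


Word 1: "impress" (length 7)
Word 2: "progress" (length 8)
One optimal edit sequence:
  1. insert 'p'  (+1)
  2. substitute 'i' -> 'r'  (+1)
  3. substitute 'm' -> 'o'  (+1)
  4. substitute 'p' -> 'g'  (+1)
  5. keep 'r'
  6. keep 'e'
  7. keep 's'
  8. keep 's'
Edit distance = 4
Max length = max(7, 8) = 8
Similarity = 1 - 4/8
= 0.5000


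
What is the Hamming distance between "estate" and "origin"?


Comparing character by character (same length = 6):
  Pos 0: 'e' vs 'o' !=
  Pos 1: 's' vs 'r' !=
  Pos 2: 't' vs 'i' !=
  Pos 3: 'a' vs 'g' !=
  Pos 4: 't' vs 'i' !=
  Pos 5: 'e' vs 'n' !=
Hamming distance = 6


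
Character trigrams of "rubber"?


Word: "rubber" (length 6)
Number of trigrams = 6 - 3 + 1 = 4
  Position 0: "rub"
  Position 1: "ubb"
  Position 2: "bbe"
  Position 3: "ber"
Trigrams = "rub", "ubb", "bbe", "ber"


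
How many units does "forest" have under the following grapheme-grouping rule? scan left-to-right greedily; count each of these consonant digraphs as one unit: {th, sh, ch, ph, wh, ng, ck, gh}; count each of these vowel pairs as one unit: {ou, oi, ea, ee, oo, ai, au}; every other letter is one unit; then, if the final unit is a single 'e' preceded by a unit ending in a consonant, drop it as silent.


Word: "forest" (6 letters)
Left-to-right scan:
  [1] 'f' (letter)
  [2] 'o' (letter)
  [3] 'r' (letter)
  [4] 'e' (letter)
  [5] 's' (letter)
  [6] 't' (letter)
Units from scan: 6
Sound units = 6 units


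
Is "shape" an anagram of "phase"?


Word 1: "phase" → sorted: aehps
Word 2: "shape" → sorted: aehps
Same letters? aehps == aehps
Anagram = Yes


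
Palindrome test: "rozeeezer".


Word: "rozeeezer"
Reversed: "rezeeezor"
Forward == Backward? rozeeezer != rezeeezor
Palindrome = No


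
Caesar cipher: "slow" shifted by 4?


Word: "slow"
Shift: 4
Each letter → (letter + shift) mod 26:
  's' (18) + 4 = 22 → 'w'
  'l' (11) + 4 = 15 → 'p'
  'o' (14) + 4 = 18 → 's'
  'w' (22) + 4 = 0 → 'a'
Result = "wpsa"


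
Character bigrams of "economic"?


Word: "economic" (length 8)
Number of bigrams = 8 - 2 + 1 = 7
  Position 0: "ec"
  Position 1: "co"
  Position 2: "on"
  Position 3: "no"
  Position 4: "om"
  Position 5: "mi"
  Position 6: "ic"
Bigrams = "ec", "co", "on", "no", "om", "mi", "ic"


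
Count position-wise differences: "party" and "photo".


Comparing character by character (same length = 5):
  Pos 0: 'p' vs 'p' =
  Pos 1: 'a' vs 'h' !=
  Pos 2: 'r' vs 'o' !=
  Pos 3: 't' vs 't' =
  Pos 4: 'y' vs 'o' !=
Hamming distance = 3


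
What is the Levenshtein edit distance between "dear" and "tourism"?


Word 1: "dear" (length 4)
Word 2: "tourism" (length 7)
One optimal edit sequence (insert/delete/substitute each cost 1):
  1. substitute 'd' -> 't'  (+1)
  2. substitute 'e' -> 'o'  (+1)
  3. substitute 'a' -> 'u'  (+1)
  4. keep 'r'
  5. insert 'i'  (+1)
  6. insert 's'  (+1)
  7. insert 'm'  (+1)
Total edit operations: 6
Edit distance = 6


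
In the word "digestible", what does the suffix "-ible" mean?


Suffix: -ible
Example: digestible = digest + -ible
Meaning = capable of


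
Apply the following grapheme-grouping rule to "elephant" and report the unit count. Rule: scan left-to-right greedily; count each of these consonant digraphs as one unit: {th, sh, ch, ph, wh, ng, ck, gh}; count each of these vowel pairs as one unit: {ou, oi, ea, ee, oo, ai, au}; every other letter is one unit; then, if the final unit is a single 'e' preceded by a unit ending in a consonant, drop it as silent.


Word: "elephant" (8 letters)
Left-to-right scan:
  (1) 'e' (letter)
  (2) 'l' (letter)
  (3) 'e' (letter)
  (4) 'ph' (digraph)
  (5) 'a' (letter)
  (6) 'n' (letter)
  (7) 't' (letter)
Units from scan: 7
Sound units = 7 units


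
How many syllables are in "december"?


Word: "december"
Syllable breakdown: de-cem-ber
Counting: 3 parts
= 3 syllables


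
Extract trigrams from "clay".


Word: "clay" (length 4)
Number of trigrams = 4 - 3 + 1 = 2
  Position 0: "cla"
  Position 1: "lay"
Trigrams = "cla", "lay"


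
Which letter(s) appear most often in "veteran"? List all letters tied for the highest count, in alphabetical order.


Word: "veteran"
Letter counts:
  'a': 1
  'e': 2
  'n': 1
  'r': 1
  't': 1
  'v': 1
Maximum count = 2
Most frequent = 'e' (2 times each)


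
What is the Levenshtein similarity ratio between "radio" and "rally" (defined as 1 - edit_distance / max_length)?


Word 1: "radio" (length 5)
Word 2: "rally" (length 5)
One optimal edit sequence:
  1. keep 'r'
  2. keep 'a'
  3. substitute 'd' -> 'l'  (+1)
  4. substitute 'i' -> 'l'  (+1)
  5. substitute 'o' -> 'y'  (+1)
Edit distance = 3
Max length = max(5, 5) = 5
Similarity = 1 - 3/5
= 0.4000


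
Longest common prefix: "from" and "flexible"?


Word 1: "from"
Word 2: "flexible"
Comparing from start:
  Pos 0: 'f' == 'f'
  Pos 1: 'r' != 'l' (stop)
LCP = "f" (length 1)


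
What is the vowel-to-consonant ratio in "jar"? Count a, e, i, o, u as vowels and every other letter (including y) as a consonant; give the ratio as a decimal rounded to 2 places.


Word: "jar"
Vowels (a,e,i,o,u): 1
Consonants: 2
Ratio = 1/2
= 0.50


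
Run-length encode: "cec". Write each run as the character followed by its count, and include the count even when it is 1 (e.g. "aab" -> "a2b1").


String: "cec"
Scanning for consecutive runs:
  'c' x 1
  'e' x 1
  'c' x 1
RLE = "c1e1c1"


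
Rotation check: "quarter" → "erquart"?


Word: "quarter", Candidate: "erquart"
Method: check if candidate is substring of word+word
"quarterquarter" contains "erquart"? Yes
Is rotation = Yes


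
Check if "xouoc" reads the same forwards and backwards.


Word: "xouoc"
Reversed: "couox"
Forward == Backward? xouoc != couox
Palindrome = No


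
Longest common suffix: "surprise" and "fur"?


Word 1: "surprise"
Word 2: "fur"
Comparing from end:
  Pos -1: 'e' != 'r' (stop)
LCS = "" (length 0)


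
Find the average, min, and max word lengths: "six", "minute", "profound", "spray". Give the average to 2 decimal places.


Lengths: "six"=3, "minute"=6, "profound"=8, "spray"=5
Sum = 22, Count = 4
Average = 22/4 = 5.50
= avg=5.50, min=3, max=8


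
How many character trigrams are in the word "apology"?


Word: "apology" (length 7)
Number of 3-grams = length - 3 + 1 = 7 - 3 + 1
= 5


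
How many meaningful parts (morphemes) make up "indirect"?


Word: "indirect"
Morphemes: in- | direct
Each morpheme carries meaning
= 2 morphemes


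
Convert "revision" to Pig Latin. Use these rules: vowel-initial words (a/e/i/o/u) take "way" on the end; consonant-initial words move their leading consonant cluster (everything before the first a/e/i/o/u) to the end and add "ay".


Word: "revision"
Starts with consonant(s) → move to end, add 'ay'
Consonant cluster: "r"
Pig Latin = "evisionray"


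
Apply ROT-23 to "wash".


Word: "wash"
Shift: 23
Each letter → (letter + shift) mod 26:
  'w' (22) + 23 = 19 → 't'
  'a' (0) + 23 = 23 → 'x'
  's' (18) + 23 = 15 → 'p'
  'h' (7) + 23 = 4 → 'e'
Result = "txpe"


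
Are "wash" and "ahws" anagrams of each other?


Word 1: "wash" → sorted: ahsw
Word 2: "ahws" → sorted: ahsw
Same letters? ahsw == ahsw
Anagram = Yes


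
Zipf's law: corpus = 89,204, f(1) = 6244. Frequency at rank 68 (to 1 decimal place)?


Zipf's law: f(r) = f(1) / r
f(1) = 6244
f(68) = 6244 / 68
= 91.8 occurrences


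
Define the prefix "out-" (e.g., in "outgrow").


Prefix: out-
Example: outgrow (out- + grow)
Meaning = surpass


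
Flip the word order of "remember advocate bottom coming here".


Original: "remember advocate bottom coming here"
Words (1..n): remember | advocate | bottom | coming | here
Reversed (n..1): here | coming | bottom | advocate | remember
Result = "here coming bottom advocate remember"


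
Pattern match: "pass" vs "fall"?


Pattern of "pass": [0, 1, 2, 2]
Pattern of "fall": [0, 1, 2, 2]
Patterns match
Same pattern = Yes


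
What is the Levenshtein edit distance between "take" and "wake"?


Word 1: "take" (length 4)
Word 2: "wake" (length 4)
One optimal edit sequence (insert/delete/substitute each cost 1):
  1. substitute 't' -> 'w'  (+1)
  2. keep 'a'
  3. keep 'k'
  4. keep 'e'
Total edit operations: 1
Edit distance = 1


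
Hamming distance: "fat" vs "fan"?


Comparing character by character (same length = 3):
  Pos 0: 'f' vs 'f' =
  Pos 1: 'a' vs 'a' =
  Pos 2: 't' vs 'n' !=
Hamming distance = 1


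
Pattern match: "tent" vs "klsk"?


Pattern of "tent": [0, 1, 2, 0]
Pattern of "klsk": [0, 1, 2, 0]
Patterns match
Same pattern = Yes


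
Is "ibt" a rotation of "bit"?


Word: "bit", Candidate: "ibt"
Method: check if candidate is substring of word+word
"bitbit" contains "ibt"? No
Is rotation = No


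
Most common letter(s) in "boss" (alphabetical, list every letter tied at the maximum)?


Word: "boss"
Letter counts:
  'b': 1
  'o': 1
  's': 2
Maximum count = 2
Most frequent = 's' (2 times each)


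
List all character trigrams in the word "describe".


Word: "describe" (length 8)
Number of trigrams = 8 - 3 + 1 = 6
  Position 0: "des"
  Position 1: "esc"
  Position 2: "scr"
  Position 3: "cri"
  Position 4: "rib"
  Position 5: "ibe"
Trigrams = "des", "esc", "scr", "cri", "rib", "ibe"


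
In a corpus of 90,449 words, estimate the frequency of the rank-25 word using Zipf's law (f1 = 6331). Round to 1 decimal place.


Zipf's law: f(r) = f(1) / r
f(1) = 6331
f(25) = 6331 / 25
= 253.2 occurrences


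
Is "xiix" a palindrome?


Word: "xiix"
Reversed: "xiix"
Forward == Backward? xiix == xiix
Palindrome = Yes


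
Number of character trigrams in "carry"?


Word: "carry" (length 5)
Number of 3-grams = length - 3 + 1 = 5 - 3 + 1
= 3


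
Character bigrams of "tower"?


Word: "tower" (length 5)
Number of bigrams = 5 - 2 + 1 = 4
  Position 0: "to"
  Position 1: "ow"
  Position 2: "we"
  Position 3: "er"
Bigrams = "to", "ow", "we", "er"


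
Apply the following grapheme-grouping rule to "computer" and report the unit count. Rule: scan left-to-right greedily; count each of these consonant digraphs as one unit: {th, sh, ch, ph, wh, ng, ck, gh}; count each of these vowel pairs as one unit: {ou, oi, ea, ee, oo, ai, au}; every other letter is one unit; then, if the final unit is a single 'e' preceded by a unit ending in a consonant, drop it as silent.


Word: "computer" (8 letters)
Left-to-right scan:
  [1] 'c' (letter)
  [2] 'o' (letter)
  [3] 'm' (letter)
  [4] 'p' (letter)
  [5] 'u' (letter)
  [6] 't' (letter)
  [7] 'e' (letter)
  [8] 'r' (letter)
Units from scan: 8
Sound units = 8 units


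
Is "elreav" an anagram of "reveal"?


Word 1: "reveal" → sorted: aeelrv
Word 2: "elreav" → sorted: aeelrv
Same letters? aeelrv == aeelrv
Anagram = Yes


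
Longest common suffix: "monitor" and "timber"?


Word 1: "monitor"
Word 2: "timber"
Comparing from end:
  Pos -1: 'r' == 'r'
  Pos -2: 'o' != 'e' (stop)
LCS = "r" (length 1)


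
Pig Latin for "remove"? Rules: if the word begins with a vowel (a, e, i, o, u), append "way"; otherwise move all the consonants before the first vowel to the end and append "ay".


Word: "remove"
Starts with consonant(s) → move to end, add 'ay'
Consonant cluster: "r"
Pig Latin = "emoveray"


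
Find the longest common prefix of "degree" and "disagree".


Word 1: "degree"
Word 2: "disagree"
Comparing from start:
  Pos 0: 'd' == 'd'
  Pos 1: 'e' != 'i' (stop)
LCP = "d" (length 1)


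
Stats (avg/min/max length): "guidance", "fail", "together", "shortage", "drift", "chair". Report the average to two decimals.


Lengths: "guidance"=8, "fail"=4, "together"=8, "shortage"=8, "drift"=5, "chair"=5
Sum = 38, Count = 6
Average = 38/6 = 6.33
= avg=6.33, min=4, max=8


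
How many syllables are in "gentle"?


Word: "gentle"
Syllable breakdown: gen · tle
Counting: 2 parts
= 2 syllables


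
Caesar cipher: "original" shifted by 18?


Word: "original"
Shift: 18
Each letter → (letter + shift) mod 26:
  'o' (14) + 18 = 6 → 'g'
  'r' (17) + 18 = 9 → 'j'
  'i' (8) + 18 = 0 → 'a'
  'g' (6) + 18 = 24 → 'y'
  'i' (8) + 18 = 0 → 'a'
  'n' (13) + 18 = 5 → 'f'
  'a' (0) + 18 = 18 → 's'
  'l' (11) + 18 = 3 → 'd'
Result = "gjayafsd"


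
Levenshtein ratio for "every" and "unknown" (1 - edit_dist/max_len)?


Word 1: "every" (length 5)
Word 2: "unknown" (length 7)
One optimal edit sequence:
  1. insert 'u'  (+1)
  2. insert 'n'  (+1)
  3. substitute 'e' -> 'k'  (+1)
  4. substitute 'v' -> 'n'  (+1)
  5. substitute 'e' -> 'o'  (+1)
  6. substitute 'r' -> 'w'  (+1)
  7. substitute 'y' -> 'n'  (+1)
Edit distance = 7
Max length = max(5, 7) = 7
Similarity = 1 - 7/7
= 0.0000


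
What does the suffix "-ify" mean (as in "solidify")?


Suffix: -ify
Example: solidify (solid + -ify)
Meaning = to make


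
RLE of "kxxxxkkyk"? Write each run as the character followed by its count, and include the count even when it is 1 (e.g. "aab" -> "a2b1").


String: "kxxxxkkyk"
Scanning for consecutive runs:
  'k' x 1
  'x' x 4
  'k' x 2
  'y' x 1
  'k' x 1
RLE = "k1x4k2y1k1"


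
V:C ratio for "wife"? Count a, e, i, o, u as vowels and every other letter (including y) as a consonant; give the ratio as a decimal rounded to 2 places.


Word: "wife"
Vowels (a,e,i,o,u): 2
Consonants: 2
Ratio = 2/2
= 1.00


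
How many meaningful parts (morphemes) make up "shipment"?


Word: "shipment"
Morphemes: ship | -ment
Each morpheme carries meaning
= 2 morphemes


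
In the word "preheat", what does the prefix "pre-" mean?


Prefix: pre-
As in: preheat -> pre- + heat
Meaning = before


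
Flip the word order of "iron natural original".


Original: "iron natural original"
Words (1..n): iron | natural | original
Reversed (n..1): original | natural | iron
Result = "original natural iron"


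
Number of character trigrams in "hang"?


Word: "hang" (length 4)
Number of 3-grams = length - 3 + 1 = 4 - 3 + 1
= 2


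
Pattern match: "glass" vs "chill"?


Pattern of "glass": [0, 1, 2, 3, 3]
Pattern of "chill": [0, 1, 2, 3, 3]
Patterns match
Same pattern = Yes


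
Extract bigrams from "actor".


Word: "actor" (length 5)
Number of bigrams = 5 - 2 + 1 = 4
  Position 0: "ac"
  Position 1: "ct"
  Position 2: "to"
  Position 3: "or"
Bigrams = "ac", "ct", "to", "or"


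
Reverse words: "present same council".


Original: "present same council"
Words (1..n): present | same | council
Reversed (n..1): council | same | present
Result = "council same present"


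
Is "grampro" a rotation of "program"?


Word: "program", Candidate: "grampro"
Method: check if candidate is substring of word+word
"programprogram" contains "grampro"? Yes
Is rotation = Yes


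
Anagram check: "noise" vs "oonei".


Word 1: "noise" → sorted: einos
Word 2: "oonei" → sorted: einoo
Same letters? einos != einoo
Anagram = No


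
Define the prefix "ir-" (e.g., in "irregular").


Prefix: ir-
Example: irregular (ir- + regular)
Meaning = not


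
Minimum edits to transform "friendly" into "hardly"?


Word 1: "friendly" (length 8)
Word 2: "hardly" (length 6)
One optimal edit sequence (insert/delete/substitute each cost 1):
  1. delete 'f'  (+1)
  2. delete 'r'  (+1)
  3. substitute 'i' -> 'h'  (+1)
  4. substitute 'e' -> 'a'  (+1)
  5. substitute 'n' -> 'r'  (+1)
  6. keep 'd'
  7. keep 'l'
  8. keep 'y'
Total edit operations: 5
Edit distance = 5


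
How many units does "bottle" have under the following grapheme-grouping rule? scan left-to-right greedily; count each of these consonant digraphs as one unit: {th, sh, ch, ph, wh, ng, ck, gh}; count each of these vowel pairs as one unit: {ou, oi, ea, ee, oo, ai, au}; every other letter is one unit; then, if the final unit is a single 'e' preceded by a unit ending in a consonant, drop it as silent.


Word: "bottle" (6 letters)
Left-to-right scan:
  [1] 'b' (letter)
  [2] 'o' (letter)
  [3] 't' (letter)
  [4] 't' (letter)
  [5] 'l' (letter)
  [6] 'e' (letter)
Units from scan: 6
Final unit is 'e' after a consonant -> drop as silent (-1)
Sound units = 5 units


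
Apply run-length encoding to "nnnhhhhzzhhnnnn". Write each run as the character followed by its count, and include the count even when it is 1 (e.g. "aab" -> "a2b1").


String: "nnnhhhhzzhhnnnn"
Scanning for consecutive runs:
  'n' x 3
  'h' x 4
  'z' x 2
  'h' x 2
  'n' x 4
RLE = "n3h4z2h2n4"


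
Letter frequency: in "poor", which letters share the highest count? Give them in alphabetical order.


Word: "poor"
Letter counts:
  'o': 2
  'p': 1
  'r': 1
Maximum count = 2
Most frequent = 'o' (2 times each)


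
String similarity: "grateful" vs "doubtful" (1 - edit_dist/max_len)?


Word 1: "grateful" (length 8)
Word 2: "doubtful" (length 8)
One optimal edit sequence:
  1. substitute 'g' -> 'd'  (+1)
  2. substitute 'r' -> 'o'  (+1)
  3. substitute 'a' -> 'u'  (+1)
  4. substitute 't' -> 'b'  (+1)
  5. substitute 'e' -> 't'  (+1)
  6. keep 'f'
  7. keep 'u'
  8. keep 'l'
Edit distance = 5
Max length = max(8, 8) = 8
Similarity = 1 - 5/8
= 0.3750


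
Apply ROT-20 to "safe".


Word: "safe"
Shift: 20
Each letter → (letter + shift) mod 26:
  's' (18) + 20 = 12 → 'm'
  'a' (0) + 20 = 20 → 'u'
  'f' (5) + 20 = 25 → 'z'
  'e' (4) + 20 = 24 → 'y'
Result = "muzy"


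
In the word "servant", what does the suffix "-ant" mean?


Suffix: -ant
As in: servant -> serve + -ant, with a spelling change
Meaning = one who / that which


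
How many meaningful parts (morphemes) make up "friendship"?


Word: "friendship"
Morphemes: friend | -ship
Each morpheme carries meaning
= 2 morphemes


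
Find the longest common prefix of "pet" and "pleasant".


Word 1: "pet"
Word 2: "pleasant"
Comparing from start:
  Pos 0: 'p' == 'p'
  Pos 1: 'e' != 'l' (stop)
LCP = "p" (length 1)


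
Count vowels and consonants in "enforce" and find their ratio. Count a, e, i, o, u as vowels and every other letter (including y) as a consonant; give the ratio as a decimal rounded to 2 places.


Word: "enforce"
Vowels (a,e,i,o,u): 3
Consonants: 4
Ratio = 3/4
= 0.75


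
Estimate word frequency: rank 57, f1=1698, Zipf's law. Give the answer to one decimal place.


Zipf's law: f(r) = f(1) / r
f(1) = 1698
f(57) = 1698 / 57
= 29.8 occurrences


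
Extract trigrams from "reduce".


Word: "reduce" (length 6)
Number of trigrams = 6 - 3 + 1 = 4
  Position 0: "red"
  Position 1: "edu"
  Position 2: "duc"
  Position 3: "uce"
Trigrams = "red", "edu", "duc", "uce"


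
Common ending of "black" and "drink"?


Word 1: "black"
Word 2: "drink"
Comparing from end:
  Pos -1: 'k' == 'k'
  Pos -2: 'c' != 'n' (stop)
LCS = "k" (length 1)


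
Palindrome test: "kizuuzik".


Word: "kizuuzik"
Reversed: "kizuuzik"
Forward == Backward? kizuuzik == kizuuzik
Palindrome = Yes


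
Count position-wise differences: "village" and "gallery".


Comparing character by character (same length = 7):
  Pos 0: 'v' vs 'g' !=
  Pos 1: 'i' vs 'a' !=
  Pos 2: 'l' vs 'l' =
  Pos 3: 'l' vs 'l' =
  Pos 4: 'a' vs 'e' !=
  Pos 5: 'g' vs 'r' !=
  Pos 6: 'e' vs 'y' !=
Hamming distance = 5


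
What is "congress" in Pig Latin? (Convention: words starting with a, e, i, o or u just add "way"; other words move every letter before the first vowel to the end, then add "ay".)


Word: "congress"
Starts with consonant(s) → move to end, add 'ay'
Consonant cluster: "c"
Pig Latin = "ongresscay"


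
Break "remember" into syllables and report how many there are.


Word: "remember"
Syllable breakdown: re-mem-ber
Counting: 3 parts
= 3 syllables


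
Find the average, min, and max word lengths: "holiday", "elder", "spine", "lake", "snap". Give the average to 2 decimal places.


Lengths: "holiday"=7, "elder"=5, "spine"=5, "lake"=4, "snap"=4
Sum = 25, Count = 5
Average = 25/5 = 5.00
= avg=5.00, min=4, max=7


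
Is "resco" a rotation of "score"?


Word: "score", Candidate: "resco"
Method: check if candidate is substring of word+word
"scorescore" contains "resco"? Yes
Is rotation = Yes


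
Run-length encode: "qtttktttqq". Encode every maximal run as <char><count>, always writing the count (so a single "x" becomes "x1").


String: "qtttktttqq"
Scanning for consecutive runs:
  'q' x 1
  't' x 3
  'k' x 1
  't' x 3
  'q' x 2
RLE = "q1t3k1t3q2"


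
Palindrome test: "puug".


Word: "puug"
Reversed: "guup"
Forward == Backward? puug != guup
Palindrome = No


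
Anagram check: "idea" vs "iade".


Word 1: "idea" → sorted: adei
Word 2: "iade" → sorted: adei
Same letters? adei == adei
Anagram = Yes


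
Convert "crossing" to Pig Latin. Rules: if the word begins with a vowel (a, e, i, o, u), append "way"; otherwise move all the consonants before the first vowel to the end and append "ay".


Word: "crossing"
Starts with consonant(s) → move to end, add 'ay'
Consonant cluster: "cr"
Pig Latin = "ossingcray"


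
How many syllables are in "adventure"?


Word: "adventure"
Syllable breakdown: ad | ven | ture
Counting: 3 parts
= 3 syllables


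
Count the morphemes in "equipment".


Word: "equipment"
Morphemes: equip + -ment
Each morpheme carries meaning
= 2 morphemes


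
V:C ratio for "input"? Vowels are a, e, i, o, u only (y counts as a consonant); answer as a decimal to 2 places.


Word: "input"
Vowels (a,e,i,o,u): 2
Consonants: 3
Ratio = 2/3
= 0.67


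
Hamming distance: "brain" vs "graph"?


Comparing character by character (same length = 5):
  Pos 0: 'b' vs 'g' !=
  Pos 1: 'r' vs 'r' =
  Pos 2: 'a' vs 'a' =
  Pos 3: 'i' vs 'p' !=
  Pos 4: 'n' vs 'h' !=
Hamming distance = 3


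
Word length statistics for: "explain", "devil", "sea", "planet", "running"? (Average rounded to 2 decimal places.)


Lengths: "explain"=7, "devil"=5, "sea"=3, "planet"=6, "running"=7
Sum = 28, Count = 5
Average = 28/5 = 5.60
= avg=5.60, min=3, max=7


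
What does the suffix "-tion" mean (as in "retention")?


Suffix: -tion
Example: retention (retain + -tion, with a spelling change)
Meaning = act or process


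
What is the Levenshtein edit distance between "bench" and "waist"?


Word 1: "bench" (length 5)
Word 2: "waist" (length 5)
One optimal edit sequence (insert/delete/substitute each cost 1):
  1. substitute 'b' -> 'w'  (+1)
  2. substitute 'e' -> 'a'  (+1)
  3. substitute 'n' -> 'i'  (+1)
  4. substitute 'c' -> 's'  (+1)
  5. substitute 'h' -> 't'  (+1)
Total edit operations: 5
Edit distance = 5


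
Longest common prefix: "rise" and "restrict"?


Word 1: "rise"
Word 2: "restrict"
Comparing from start:
  Pos 0: 'r' == 'r'
  Pos 1: 'i' != 'e' (stop)
LCP = "r" (length 1)


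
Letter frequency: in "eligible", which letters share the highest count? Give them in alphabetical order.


Word: "eligible"
Letter counts:
  'b': 1
  'e': 2
  'g': 1
  'i': 2
  'l': 2
Maximum count = 2
Most frequent = 'e', 'i', 'l' (2 times each)


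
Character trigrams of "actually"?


Word: "actually" (length 8)
Number of trigrams = 8 - 3 + 1 = 6
  Position 0: "act"
  Position 1: "ctu"
  Position 2: "tua"
  Position 3: "ual"
  Position 4: "all"
  Position 5: "lly"
Trigrams = "act", "ctu", "tua", "ual", "all", "lly"


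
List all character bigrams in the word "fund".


Word: "fund" (length 4)
Number of bigrams = 4 - 2 + 1 = 3
  Position 0: "fu"
  Position 1: "un"
  Position 2: "nd"
Bigrams = "fu", "un", "nd"


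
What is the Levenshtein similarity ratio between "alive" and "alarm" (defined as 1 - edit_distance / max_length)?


Word 1: "alive" (length 5)
Word 2: "alarm" (length 5)
One optimal edit sequence:
  1. keep 'a'
  2. keep 'l'
  3. substitute 'i' -> 'a'  (+1)
  4. substitute 'v' -> 'r'  (+1)
  5. substitute 'e' -> 'm'  (+1)
Edit distance = 3
Max length = max(5, 5) = 5
Similarity = 1 - 3/5
= 0.4000


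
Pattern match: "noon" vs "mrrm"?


Pattern of "noon": [0, 1, 1, 0]
Pattern of "mrrm": [0, 1, 1, 0]
Patterns match
Same pattern = Yes


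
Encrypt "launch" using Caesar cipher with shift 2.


Word: "launch"
Shift: 2
Each letter → (letter + shift) mod 26:
  'l' (11) + 2 = 13 → 'n'
  'a' (0) + 2 = 2 → 'c'
  'u' (20) + 2 = 22 → 'w'
  'n' (13) + 2 = 15 → 'p'
  'c' (2) + 2 = 4 → 'e'
  'h' (7) + 2 = 9 → 'j'
Result = "ncwpej"


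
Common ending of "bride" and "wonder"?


Word 1: "bride"
Word 2: "wonder"
Comparing from end:
  Pos -1: 'e' != 'r' (stop)
LCS = "" (length 0)


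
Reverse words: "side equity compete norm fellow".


Original: "side equity compete norm fellow"
Words (1..n): side | equity | compete | norm | fellow
Reversed (n..1): fellow | norm | compete | equity | side
Result = "fellow norm compete equity side"


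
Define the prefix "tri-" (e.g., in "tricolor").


Prefix: tri-
As in: tricolor -> tri- + color
Meaning = three


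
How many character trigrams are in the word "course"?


Word: "course" (length 6)
Number of 3-grams = length - 3 + 1 = 6 - 3 + 1
= 4


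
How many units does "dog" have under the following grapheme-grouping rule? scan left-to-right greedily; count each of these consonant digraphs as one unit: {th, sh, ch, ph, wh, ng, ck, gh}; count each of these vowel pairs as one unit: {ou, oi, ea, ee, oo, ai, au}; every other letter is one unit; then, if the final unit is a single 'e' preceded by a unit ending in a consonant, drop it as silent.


Word: "dog" (3 letters)
Left-to-right scan:
  [1] 'd' (letter)
  [2] 'o' (letter)
  [3] 'g' (letter)
Units from scan: 3
Sound units = 3 units


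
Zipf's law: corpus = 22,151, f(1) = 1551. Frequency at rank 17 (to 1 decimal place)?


Zipf's law: f(r) = f(1) / r
f(1) = 1551
f(17) = 1551 / 17
= 91.2 occurrences


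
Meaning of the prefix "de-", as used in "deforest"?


Prefix: de-
As in: deforest -> de- + forest
Meaning = remove / reverse


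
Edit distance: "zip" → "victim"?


Word 1: "zip" (length 3)
Word 2: "victim" (length 6)
One optimal edit sequence (insert/delete/substitute each cost 1):
  1. insert 'v'  (+1)
  2. insert 'i'  (+1)
  3. insert 'c'  (+1)
  4. substitute 'z' -> 't'  (+1)
  5. keep 'i'
  6. substitute 'p' -> 'm'  (+1)
Total edit operations: 5
Edit distance = 5


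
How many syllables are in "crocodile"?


Word: "crocodile"
Syllable breakdown: croc | o | dile
Counting: 3 parts
= 3 syllables


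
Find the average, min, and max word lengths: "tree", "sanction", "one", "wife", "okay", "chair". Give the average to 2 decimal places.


Lengths: "tree"=4, "sanction"=8, "one"=3, "wife"=4, "okay"=4, "chair"=5
Sum = 28, Count = 6
Average = 28/6 = 4.67
= avg=4.67, min=3, max=8


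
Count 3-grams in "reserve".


Word: "reserve" (length 7)
Number of 3-grams = length - 3 + 1 = 7 - 3 + 1
= 5


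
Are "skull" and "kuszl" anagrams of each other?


Word 1: "skull" → sorted: kllsu
Word 2: "kuszl" → sorted: klsuz
Same letters? kllsu != klsuz
Anagram = No


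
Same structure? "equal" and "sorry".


Pattern of "equal": [0, 1, 2, 3, 4]
Pattern of "sorry": [0, 1, 2, 2, 3]
Patterns do not match
Same pattern = No


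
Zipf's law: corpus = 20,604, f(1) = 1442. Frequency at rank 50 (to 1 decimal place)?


Zipf's law: f(r) = f(1) / r
f(1) = 1442
f(50) = 1442 / 50
= 28.8 occurrences


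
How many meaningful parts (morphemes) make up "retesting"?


Word: "retesting"
Morphemes: re- + test + -ing
Each morpheme carries meaning
= 3 morphemes


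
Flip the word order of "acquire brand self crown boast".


Original: "acquire brand self crown boast"
Words (1..n): acquire | brand | self | crown | boast
Reversed (n..1): boast | crown | self | brand | acquire
Result = "boast crown self brand acquire"


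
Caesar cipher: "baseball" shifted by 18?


Word: "baseball"
Shift: 18
Each letter → (letter + shift) mod 26:
  'b' (1) + 18 = 19 → 't'
  'a' (0) + 18 = 18 → 's'
  's' (18) + 18 = 10 → 'k'
  'e' (4) + 18 = 22 → 'w'
  'b' (1) + 18 = 19 → 't'
  'a' (0) + 18 = 18 → 's'
  'l' (11) + 18 = 3 → 'd'
  'l' (11) + 18 = 3 → 'd'
Result = "tskwtsdd"


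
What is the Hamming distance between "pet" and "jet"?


Comparing character by character (same length = 3):
  Pos 0: 'p' vs 'j' !=
  Pos 1: 'e' vs 'e' =
  Pos 2: 't' vs 't' =
Hamming distance = 1


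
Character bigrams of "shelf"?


Word: "shelf" (length 5)
Number of bigrams = 5 - 2 + 1 = 4
  Position 0: "sh"
  Position 1: "he"
  Position 2: "el"
  Position 3: "lf"
Bigrams = "sh", "he", "el", "lf"


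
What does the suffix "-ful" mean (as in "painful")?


Suffix: -ful
Example: painful = pain + -ful
Meaning = full of


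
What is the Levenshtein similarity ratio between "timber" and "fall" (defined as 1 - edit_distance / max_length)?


Word 1: "timber" (length 6)
Word 2: "fall" (length 4)
One optimal edit sequence:
  1. delete 't'  (+1)
  2. delete 'i'  (+1)
  3. substitute 'm' -> 'f'  (+1)
  4. substitute 'b' -> 'a'  (+1)
  5. substitute 'e' -> 'l'  (+1)
  6. substitute 'r' -> 'l'  (+1)
Edit distance = 6
Max length = max(6, 4) = 6
Similarity = 1 - 6/6
= 0.0000


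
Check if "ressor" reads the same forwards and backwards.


Word: "ressor"
Reversed: "rosser"
Forward == Backward? ressor != rosser
Palindrome = No


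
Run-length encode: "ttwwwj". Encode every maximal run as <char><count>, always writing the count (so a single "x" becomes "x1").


String: "ttwwwj"
Scanning for consecutive runs:
  't' x 2
  'w' x 3
  'j' x 1
RLE = "t2w3j1"


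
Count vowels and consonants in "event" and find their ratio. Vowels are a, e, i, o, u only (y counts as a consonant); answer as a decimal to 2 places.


Word: "event"
Vowels (a,e,i,o,u): 2
Consonants: 3
Ratio = 2/3
= 0.67


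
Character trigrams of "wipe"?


Word: "wipe" (length 4)
Number of trigrams = 4 - 3 + 1 = 2
  Position 0: "wip"
  Position 1: "ipe"
Trigrams = "wip", "ipe"


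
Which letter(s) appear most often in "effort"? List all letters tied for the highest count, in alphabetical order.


Word: "effort"
Letter counts:
  'e': 1
  'f': 2
  'o': 1
  'r': 1
  't': 1
Maximum count = 2
Most frequent = 'f' (2 times each)


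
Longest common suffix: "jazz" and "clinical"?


Word 1: "jazz"
Word 2: "clinical"
Comparing from end:
  Pos -1: 'z' != 'l' (stop)
LCS = "" (length 0)


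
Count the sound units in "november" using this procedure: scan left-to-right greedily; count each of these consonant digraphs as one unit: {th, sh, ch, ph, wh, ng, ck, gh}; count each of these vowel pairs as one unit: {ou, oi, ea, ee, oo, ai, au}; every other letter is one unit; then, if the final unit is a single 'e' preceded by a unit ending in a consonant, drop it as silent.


Word: "november" (8 letters)
Left-to-right scan:
  1. 'n' (letter)
  2. 'o' (letter)
  3. 'v' (letter)
  4. 'e' (letter)
  5. 'm' (letter)
  6. 'b' (letter)
  7. 'e' (letter)
  8. 'r' (letter)
Units from scan: 8
Sound units = 8 units


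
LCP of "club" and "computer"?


Word 1: "club"
Word 2: "computer"
Comparing from start:
  Pos 0: 'c' == 'c'
  Pos 1: 'l' != 'o' (stop)
LCP = "c" (length 1)


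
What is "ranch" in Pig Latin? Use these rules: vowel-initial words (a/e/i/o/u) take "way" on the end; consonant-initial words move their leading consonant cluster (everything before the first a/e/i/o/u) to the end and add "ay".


Word: "ranch"
Starts with consonant(s) → move to end, add 'ay'
Consonant cluster: "r"
Pig Latin = "anchray"


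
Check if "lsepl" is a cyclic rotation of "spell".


Word: "spell", Candidate: "lsepl"
Method: check if candidate is substring of word+word
"spellspell" contains "lsepl"? No
Is rotation = No


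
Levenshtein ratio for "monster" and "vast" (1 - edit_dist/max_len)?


Word 1: "monster" (length 7)
Word 2: "vast" (length 4)
One optimal edit sequence:
  1. delete 'm'  (+1)
  2. substitute 'o' -> 'v'  (+1)
  3. substitute 'n' -> 'a'  (+1)
  4. keep 's'
  5. keep 't'
  6. delete 'e'  (+1)
  7. delete 'r'  (+1)
Edit distance = 5
Max length = max(7, 4) = 7
Similarity = 1 - 5/7
= 0.2857


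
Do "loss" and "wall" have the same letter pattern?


Pattern of "loss": [0, 1, 2, 2]
Pattern of "wall": [0, 1, 2, 2]
Patterns match
Same pattern = Yes


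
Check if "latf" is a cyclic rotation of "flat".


Word: "flat", Candidate: "latf"
Method: check if candidate is substring of word+word
"flatflat" contains "latf"? Yes
Is rotation = Yes


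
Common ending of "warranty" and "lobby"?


Word 1: "warranty"
Word 2: "lobby"
Comparing from end:
  Pos -1: 'y' == 'y'
  Pos -2: 't' != 'b' (stop)
LCS = "y" (length 1)


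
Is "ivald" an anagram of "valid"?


Word 1: "valid" → sorted: adilv
Word 2: "ivald" → sorted: adilv
Same letters? adilv == adilv
Anagram = Yes


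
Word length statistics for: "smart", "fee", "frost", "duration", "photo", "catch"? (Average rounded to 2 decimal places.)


Lengths: "smart"=5, "fee"=3, "frost"=5, "duration"=8, "photo"=5, "catch"=5
Sum = 31, Count = 6
Average = 31/6 = 5.17
= avg=5.17, min=3, max=8


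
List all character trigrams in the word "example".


Word: "example" (length 7)
Number of trigrams = 7 - 3 + 1 = 5
  Position 0: "exa"
  Position 1: "xam"
  Position 2: "amp"
  Position 3: "mpl"
  Position 4: "ple"
Trigrams = "exa", "xam", "amp", "mpl", "ple"


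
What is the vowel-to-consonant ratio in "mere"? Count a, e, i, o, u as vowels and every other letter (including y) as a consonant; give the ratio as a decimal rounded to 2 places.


Word: "mere"
Vowels (a,e,i,o,u): 2
Consonants: 2
Ratio = 2/2
= 1.00


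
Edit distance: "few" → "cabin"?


Word 1: "few" (length 3)
Word 2: "cabin" (length 5)
One optimal edit sequence (insert/delete/substitute each cost 1):
  1. insert 'c'  (+1)
  2. insert 'a'  (+1)
  3. substitute 'f' -> 'b'  (+1)
  4. substitute 'e' -> 'i'  (+1)
  5. substitute 'w' -> 'n'  (+1)
Total edit operations: 5
Edit distance = 5


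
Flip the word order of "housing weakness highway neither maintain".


Original: "housing weakness highway neither maintain"
Words (1..n): housing | weakness | highway | neither | maintain
Reversed (n..1): maintain | neither | highway | weakness | housing
Result = "maintain neither highway weakness housing"


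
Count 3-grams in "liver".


Word: "liver" (length 5)
Number of 3-grams = length - 3 + 1 = 5 - 3 + 1
= 3


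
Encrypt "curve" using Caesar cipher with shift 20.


Word: "curve"
Shift: 20
Each letter → (letter + shift) mod 26:
  'c' (2) + 20 = 22 → 'w'
  'u' (20) + 20 = 14 → 'o'
  'r' (17) + 20 = 11 → 'l'
  'v' (21) + 20 = 15 → 'p'
  'e' (4) + 20 = 24 → 'y'
Result = "wolpy"


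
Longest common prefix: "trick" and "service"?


Word 1: "trick"
Word 2: "service"
Comparing from start:
  Pos 0: 't' != 's' (stop)
LCP = "" (length 0)


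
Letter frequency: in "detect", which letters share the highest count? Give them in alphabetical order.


Word: "detect"
Letter counts:
  'c': 1
  'd': 1
  'e': 2
  't': 2
Maximum count = 2
Most frequent = 'e', 't' (2 times each)


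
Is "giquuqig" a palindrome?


Word: "giquuqig"
Reversed: "giquuqig"
Forward == Backward? giquuqig == giquuqig
Palindrome = Yes


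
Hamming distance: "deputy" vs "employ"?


Comparing character by character (same length = 6):
  Pos 0: 'd' vs 'e' !=
  Pos 1: 'e' vs 'm' !=
  Pos 2: 'p' vs 'p' =
  Pos 3: 'u' vs 'l' !=
  Pos 4: 't' vs 'o' !=
  Pos 5: 'y' vs 'y' =
Hamming distance = 4


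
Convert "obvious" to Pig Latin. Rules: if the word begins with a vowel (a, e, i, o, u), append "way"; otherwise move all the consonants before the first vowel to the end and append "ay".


Word: "obvious"
Starts with vowel → add 'way'
Pig Latin = "obviousway"


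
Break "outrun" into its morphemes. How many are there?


Word: "outrun"
Morphemes: out- + run
Each morpheme carries meaning
= 2 morphemes


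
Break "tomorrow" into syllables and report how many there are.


Word: "tomorrow"
Syllable breakdown: to · mor · row
Counting: 3 parts
= 3 syllables


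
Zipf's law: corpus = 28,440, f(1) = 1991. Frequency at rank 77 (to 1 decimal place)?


Zipf's law: f(r) = f(1) / r
f(1) = 1991
f(77) = 1991 / 77
= 25.9 occurrences


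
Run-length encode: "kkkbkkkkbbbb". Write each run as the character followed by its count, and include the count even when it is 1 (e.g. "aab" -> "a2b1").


String: "kkkbkkkkbbbb"
Scanning for consecutive runs:
  'k' x 3
  'b' x 1
  'k' x 4
  'b' x 4
RLE = "k3b1k4b4"


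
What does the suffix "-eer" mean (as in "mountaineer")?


Suffix: -eer
Example: mountaineer = mountain + -eer
Meaning = one who is concerned with


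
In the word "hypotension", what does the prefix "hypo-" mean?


Prefix: hypo-
As in: hypotension -> hypo- + tension
Meaning = under / below normal


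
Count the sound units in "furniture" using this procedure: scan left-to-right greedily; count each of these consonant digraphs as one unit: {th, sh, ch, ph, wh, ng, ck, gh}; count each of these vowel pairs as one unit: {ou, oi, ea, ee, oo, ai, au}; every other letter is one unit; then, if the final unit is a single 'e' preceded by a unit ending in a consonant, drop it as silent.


Word: "furniture" (9 letters)
Left-to-right scan:
  [1] 'f' (letter)
  [2] 'u' (letter)
  [3] 'r' (letter)
  [4] 'n' (letter)
  [5] 'i' (letter)
  [6] 't' (letter)
  [7] 'u' (letter)
  [8] 'r' (letter)
  [9] 'e' (letter)
Units from scan: 9
Final unit is 'e' after a consonant -> drop as silent (-1)
Sound units = 8 units


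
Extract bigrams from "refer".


Word: "refer" (length 5)
Number of bigrams = 5 - 2 + 1 = 4
  Position 0: "re"
  Position 1: "ef"
  Position 2: "fe"
  Position 3: "er"
Bigrams = "re", "ef", "fe", "er"


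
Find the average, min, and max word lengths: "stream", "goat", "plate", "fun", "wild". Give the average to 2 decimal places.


Lengths: "stream"=6, "goat"=4, "plate"=5, "fun"=3, "wild"=4
Sum = 22, Count = 5
Average = 22/5 = 4.40
= avg=4.40, min=3, max=6


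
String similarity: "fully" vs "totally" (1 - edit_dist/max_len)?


Word 1: "fully" (length 5)
Word 2: "totally" (length 7)
One optimal edit sequence:
  1. insert 't'  (+1)
  2. insert 'o'  (+1)
  3. substitute 'f' -> 't'  (+1)
  4. substitute 'u' -> 'a'  (+1)
  5. keep 'l'
  6. keep 'l'
  7. keep 'y'
Edit distance = 4
Max length = max(5, 7) = 7
Similarity = 1 - 4/7
= 0.4286


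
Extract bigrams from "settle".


Word: "settle" (length 6)
Number of bigrams = 6 - 2 + 1 = 5
  Position 0: "se"
  Position 1: "et"
  Position 2: "tt"
  Position 3: "tl"
  Position 4: "le"
Bigrams = "se", "et", "tt", "tl", "le"


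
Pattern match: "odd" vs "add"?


Pattern of "odd": [0, 1, 1]
Pattern of "add": [0, 1, 1]
Patterns match
Same pattern = Yes


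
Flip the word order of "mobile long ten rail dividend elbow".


Original: "mobile long ten rail dividend elbow"
Words (1..n): mobile | long | ten | rail | dividend | elbow
Reversed (n..1): elbow | dividend | rail | ten | long | mobile
Result = "elbow dividend rail ten long mobile"


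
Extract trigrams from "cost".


Word: "cost" (length 4)
Number of trigrams = 4 - 3 + 1 = 2
  Position 0: "cos"
  Position 1: "ost"
Trigrams = "cos", "ost"


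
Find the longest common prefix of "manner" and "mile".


Word 1: "manner"
Word 2: "mile"
Comparing from start:
  Pos 0: 'm' == 'm'
  Pos 1: 'a' != 'i' (stop)
LCP = "m" (length 1)


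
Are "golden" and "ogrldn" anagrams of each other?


Word 1: "golden" → sorted: deglno
Word 2: "ogrldn" → sorted: dglnor
Same letters? deglno != dglnor
Anagram = No
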